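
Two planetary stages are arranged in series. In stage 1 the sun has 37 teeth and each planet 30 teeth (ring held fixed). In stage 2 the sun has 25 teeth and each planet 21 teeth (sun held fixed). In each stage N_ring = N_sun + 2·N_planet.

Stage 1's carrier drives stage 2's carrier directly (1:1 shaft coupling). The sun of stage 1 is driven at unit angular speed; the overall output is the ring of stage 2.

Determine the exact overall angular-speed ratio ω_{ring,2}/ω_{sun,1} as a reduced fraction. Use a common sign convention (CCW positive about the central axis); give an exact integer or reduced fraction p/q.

1702/4489

Stage 1: N_ring = 37 + 2·30 = 97
Stage 1: 37(ω_s−ω_c) = −97(ω_r−ω_c),  ω_r=0, ω_s=1
Stage 1: 37(1−ω_c) = −97(0−ω_c)  ⇒  134ω_c = 37  ⇒  ω_c = 37/134
  ⇒ ω_c¹/ω_s¹ = 37/134
Stage 2: N_ring = 25 + 2·21 = 67
Stage 2: 25(ω_s−ω_c) = −67(ω_r−ω_c),  ω_s=0, ω_c=1
Stage 2: ω_r = 1 − (25/67)(0−1) = 92/67
  ⇒ ω_r²/ω_c² = 92/67
Coupling ω_c² = ω_c¹ ⇒ overall = 37/134 × 92/67 = 1702/4489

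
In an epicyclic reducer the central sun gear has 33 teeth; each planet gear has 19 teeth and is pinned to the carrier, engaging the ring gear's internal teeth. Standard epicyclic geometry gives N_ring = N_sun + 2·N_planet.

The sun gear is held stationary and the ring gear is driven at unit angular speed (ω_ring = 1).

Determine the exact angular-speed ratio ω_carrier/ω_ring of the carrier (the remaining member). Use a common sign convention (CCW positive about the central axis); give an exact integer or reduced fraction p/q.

71/104

N_ring = 33 + 2·19 = 71
33(ω_s−ω_c) = −71(ω_r−ω_c),  ω_s=0, ω_r=1
33(0−ω_c) = −71(1−ω_c)  ⇒  104ω_c = 71  ⇒  ω_c = 71/104
ω_c/ω_r = 71/104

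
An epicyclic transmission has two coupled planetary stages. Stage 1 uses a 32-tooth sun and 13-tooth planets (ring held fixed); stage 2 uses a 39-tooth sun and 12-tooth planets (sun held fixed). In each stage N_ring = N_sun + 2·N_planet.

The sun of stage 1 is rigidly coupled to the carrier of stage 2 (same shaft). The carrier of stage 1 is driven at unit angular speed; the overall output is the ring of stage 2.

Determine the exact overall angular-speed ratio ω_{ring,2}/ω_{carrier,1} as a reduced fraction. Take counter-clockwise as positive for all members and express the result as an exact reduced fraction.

Stage 1: N_ring = 32 + 2·13 = 58
Stage 1: 32(ω_s−ω_c) = −58(ω_r−ω_c),  ω_r=0, ω_c=1
Stage 1: ω_s = 1 − (58/32)(0−1) = 45/16
  ⇒ ω_s¹/ω_c¹ = 45/16
Stage 2: N_ring = 39 + 2·12 = 63
Stage 2: 39(ω_s−ω_c) = −63(ω_r−ω_c),  ω_s=0, ω_c=1
Stage 2: ω_r = 1 − (39/63)(0−1) = 34/21
  ⇒ ω_r²/ω_c² = 34/21
Coupling ω_c² = ω_s¹ ⇒ overall = 45/16 × 34/21 = 255/56

255/56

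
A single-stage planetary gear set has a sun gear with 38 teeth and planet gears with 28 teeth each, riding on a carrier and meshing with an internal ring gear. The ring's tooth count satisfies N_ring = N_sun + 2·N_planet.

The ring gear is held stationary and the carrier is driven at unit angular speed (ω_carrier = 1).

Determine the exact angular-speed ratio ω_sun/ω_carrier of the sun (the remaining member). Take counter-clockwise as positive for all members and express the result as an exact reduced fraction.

66/19

N_ring = 38 + 2·28 = 94
38(ω_s−ω_c) = −94(ω_r−ω_c),  ω_r=0, ω_c=1
ω_s = 1 − (94/38)(0−1) = 66/19
ω_s/ω_c = 66/19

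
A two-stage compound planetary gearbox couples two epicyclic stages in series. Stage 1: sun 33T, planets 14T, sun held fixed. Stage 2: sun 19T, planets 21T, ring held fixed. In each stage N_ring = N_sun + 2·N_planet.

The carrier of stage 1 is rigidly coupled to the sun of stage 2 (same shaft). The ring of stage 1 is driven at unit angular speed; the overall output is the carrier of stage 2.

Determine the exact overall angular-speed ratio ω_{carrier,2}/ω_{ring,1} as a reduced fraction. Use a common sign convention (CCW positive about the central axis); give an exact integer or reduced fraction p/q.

1159/7520

Stage 1: N_ring = 33 + 2·14 = 61
Stage 1: 33(ω_s−ω_c) = −61(ω_r−ω_c),  ω_s=0, ω_r=1
Stage 1: 33(0−ω_c) = −61(1−ω_c)  ⇒  94ω_c = 61  ⇒  ω_c = 61/94
  ⇒ ω_c¹/ω_r¹ = 61/94
Stage 2: N_ring = 19 + 2·21 = 61
Stage 2: 19(ω_s−ω_c) = −61(ω_r−ω_c),  ω_r=0, ω_s=1
Stage 2: 19(1−ω_c) = −61(0−ω_c)  ⇒  80ω_c = 19  ⇒  ω_c = 19/80
  ⇒ ω_c²/ω_s² = 19/80
Coupling ω_s² = ω_c¹ ⇒ overall = 61/94 × 19/80 = 1159/7520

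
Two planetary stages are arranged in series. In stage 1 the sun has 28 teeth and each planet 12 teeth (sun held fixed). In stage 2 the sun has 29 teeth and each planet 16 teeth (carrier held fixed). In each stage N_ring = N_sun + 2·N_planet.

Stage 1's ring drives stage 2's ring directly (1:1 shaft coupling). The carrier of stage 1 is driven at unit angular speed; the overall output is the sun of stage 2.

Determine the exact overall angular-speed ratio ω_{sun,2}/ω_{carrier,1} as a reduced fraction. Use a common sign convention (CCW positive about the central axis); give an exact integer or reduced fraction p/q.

-1220/377

Stage 1: N_ring = 28 + 2·12 = 52
Stage 1: 28(ω_s−ω_c) = −52(ω_r−ω_c),  ω_s=0, ω_c=1
Stage 1: ω_r = 1 − (28/52)(0−1) = 20/13
  ⇒ ω_r¹/ω_c¹ = 20/13
Stage 2: N_ring = 29 + 2·16 = 61
Stage 2: 29(ω_s−ω_c) = −61(ω_r−ω_c),  ω_c=0, ω_r=1
Stage 2: ω_s = 0 − (61/29)(1−0) = -61/29
  ⇒ ω_s²/ω_r² = -61/29
Coupling ω_r² = ω_r¹ ⇒ overall = 20/13 × -61/29 = -1220/377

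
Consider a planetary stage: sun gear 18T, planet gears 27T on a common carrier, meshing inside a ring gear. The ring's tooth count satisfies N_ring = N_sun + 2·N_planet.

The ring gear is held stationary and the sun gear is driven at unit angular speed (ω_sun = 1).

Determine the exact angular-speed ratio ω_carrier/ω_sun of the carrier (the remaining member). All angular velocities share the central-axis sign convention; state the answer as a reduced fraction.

1/5

N_ring = 18 + 2·27 = 72
18(ω_s−ω_c) = −72(ω_r−ω_c),  ω_r=0, ω_s=1
18(1−ω_c) = −72(0−ω_c)  ⇒  90ω_c = 18  ⇒  ω_c = 1/5
ω_c/ω_s = 1/5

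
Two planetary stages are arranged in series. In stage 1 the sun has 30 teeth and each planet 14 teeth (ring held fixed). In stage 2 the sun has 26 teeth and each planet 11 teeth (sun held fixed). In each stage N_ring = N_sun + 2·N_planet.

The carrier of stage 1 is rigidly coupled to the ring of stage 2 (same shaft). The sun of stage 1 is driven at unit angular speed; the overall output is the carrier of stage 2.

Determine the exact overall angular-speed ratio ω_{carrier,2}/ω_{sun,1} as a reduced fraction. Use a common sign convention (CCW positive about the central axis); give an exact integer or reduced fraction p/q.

Stage 1: N_ring = 30 + 2·14 = 58
Stage 1: 30(ω_s−ω_c) = −58(ω_r−ω_c),  ω_r=0, ω_s=1
Stage 1: 30(1−ω_c) = −58(0−ω_c)  ⇒  88ω_c = 30  ⇒  ω_c = 15/44
  ⇒ ω_c¹/ω_s¹ = 15/44
Stage 2: N_ring = 26 + 2·11 = 48
Stage 2: 26(ω_s−ω_c) = −48(ω_r−ω_c),  ω_s=0, ω_r=1
Stage 2: 26(0−ω_c) = −48(1−ω_c)  ⇒  74ω_c = 48  ⇒  ω_c = 24/37
  ⇒ ω_c²/ω_r² = 24/37
Coupling ω_r² = ω_c¹ ⇒ overall = 15/44 × 24/37 = 90/407

90/407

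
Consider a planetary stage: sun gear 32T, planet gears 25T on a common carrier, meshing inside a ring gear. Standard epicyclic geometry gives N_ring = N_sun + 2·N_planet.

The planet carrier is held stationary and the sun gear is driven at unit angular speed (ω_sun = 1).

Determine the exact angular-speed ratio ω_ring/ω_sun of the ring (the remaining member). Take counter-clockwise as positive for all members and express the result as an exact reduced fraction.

-16/41

N_ring = 32 + 2·25 = 82
32(ω_s−ω_c) = −82(ω_r−ω_c),  ω_c=0, ω_s=1
ω_r = 0 − (32/82)(1−0) = -16/41
ω_r/ω_s = -16/41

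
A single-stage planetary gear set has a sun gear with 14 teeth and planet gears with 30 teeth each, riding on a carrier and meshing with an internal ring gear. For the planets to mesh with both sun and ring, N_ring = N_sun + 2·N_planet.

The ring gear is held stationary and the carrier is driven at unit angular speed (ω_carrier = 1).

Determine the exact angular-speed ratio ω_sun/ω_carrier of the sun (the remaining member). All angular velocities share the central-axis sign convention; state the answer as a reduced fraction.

N_ring = 14 + 2·30 = 74
14(ω_s−ω_c) = −74(ω_r−ω_c),  ω_r=0, ω_c=1
ω_s = 1 − (74/14)(0−1) = 44/7
ω_s/ω_c = 44/7

44/7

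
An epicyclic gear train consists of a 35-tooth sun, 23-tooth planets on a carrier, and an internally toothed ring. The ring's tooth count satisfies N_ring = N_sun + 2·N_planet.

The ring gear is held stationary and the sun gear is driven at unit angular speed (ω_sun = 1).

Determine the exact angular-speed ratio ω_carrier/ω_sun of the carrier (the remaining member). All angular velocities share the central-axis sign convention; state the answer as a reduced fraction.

35/116

N_ring = 35 + 2·23 = 81
35(ω_s−ω_c) = −81(ω_r−ω_c),  ω_r=0, ω_s=1
35(1−ω_c) = −81(0−ω_c)  ⇒  116ω_c = 35  ⇒  ω_c = 35/116
ω_c/ω_s = 35/116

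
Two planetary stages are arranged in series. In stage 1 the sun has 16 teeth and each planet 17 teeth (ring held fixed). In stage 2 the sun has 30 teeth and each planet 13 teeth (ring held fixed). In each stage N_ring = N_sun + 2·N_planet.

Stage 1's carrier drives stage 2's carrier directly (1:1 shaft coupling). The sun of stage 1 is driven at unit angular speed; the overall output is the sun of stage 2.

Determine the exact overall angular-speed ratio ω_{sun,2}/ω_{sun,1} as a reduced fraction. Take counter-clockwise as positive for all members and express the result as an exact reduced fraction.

Stage 1: N_ring = 16 + 2·17 = 50
Stage 1: 16(ω_s−ω_c) = −50(ω_r−ω_c),  ω_r=0, ω_s=1
Stage 1: 16(1−ω_c) = −50(0−ω_c)  ⇒  66ω_c = 16  ⇒  ω_c = 8/33
  ⇒ ω_c¹/ω_s¹ = 8/33
Stage 2: N_ring = 30 + 2·13 = 56
Stage 2: 30(ω_s−ω_c) = −56(ω_r−ω_c),  ω_r=0, ω_c=1
Stage 2: ω_s = 1 − (56/30)(0−1) = 43/15
  ⇒ ω_s²/ω_c² = 43/15
Coupling ω_c² = ω_c¹ ⇒ overall = 8/33 × 43/15 = 344/495

344/495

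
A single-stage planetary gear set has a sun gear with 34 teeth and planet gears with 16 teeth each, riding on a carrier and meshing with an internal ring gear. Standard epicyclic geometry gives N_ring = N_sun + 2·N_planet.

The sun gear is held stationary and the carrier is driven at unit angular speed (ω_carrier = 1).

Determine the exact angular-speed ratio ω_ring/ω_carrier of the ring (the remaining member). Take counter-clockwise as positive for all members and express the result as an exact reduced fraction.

N_ring = 34 + 2·16 = 66
34(ω_s−ω_c) = −66(ω_r−ω_c),  ω_s=0, ω_c=1
ω_r = 1 − (34/66)(0−1) = 50/33
ω_r/ω_c = 50/33

50/33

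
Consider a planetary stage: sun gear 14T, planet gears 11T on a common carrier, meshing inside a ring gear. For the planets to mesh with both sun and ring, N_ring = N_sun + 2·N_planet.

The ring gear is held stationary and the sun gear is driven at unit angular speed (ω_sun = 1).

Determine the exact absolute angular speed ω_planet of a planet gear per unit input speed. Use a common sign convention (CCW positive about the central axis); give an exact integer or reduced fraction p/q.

-7/11

N_ring = 14 + 2·11 = 36
14(ω_s−ω_c) = −36(ω_r−ω_c),  ω_r=0, ω_s=1
14(1−ω_c) = −36(0−ω_c)  ⇒  50ω_c = 14  ⇒  ω_c = 7/25
sun–planet: 14·(1−7/25) = −11·(ω_p−ω_c)  ⇒  ω_p−ω_c = −(14/11)·(18/25) = -252/275
ω_p = 7/25 − 252/275 = -7/11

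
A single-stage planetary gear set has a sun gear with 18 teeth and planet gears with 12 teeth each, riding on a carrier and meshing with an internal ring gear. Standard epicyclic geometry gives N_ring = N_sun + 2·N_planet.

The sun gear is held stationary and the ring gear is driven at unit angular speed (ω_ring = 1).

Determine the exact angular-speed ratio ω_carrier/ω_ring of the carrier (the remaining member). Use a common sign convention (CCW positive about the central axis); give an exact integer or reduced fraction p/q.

N_ring = 18 + 2·12 = 42
18(ω_s−ω_c) = −42(ω_r−ω_c),  ω_s=0, ω_r=1
18(0−ω_c) = −42(1−ω_c)  ⇒  60ω_c = 42  ⇒  ω_c = 7/10
ω_c/ω_r = 7/10

7/10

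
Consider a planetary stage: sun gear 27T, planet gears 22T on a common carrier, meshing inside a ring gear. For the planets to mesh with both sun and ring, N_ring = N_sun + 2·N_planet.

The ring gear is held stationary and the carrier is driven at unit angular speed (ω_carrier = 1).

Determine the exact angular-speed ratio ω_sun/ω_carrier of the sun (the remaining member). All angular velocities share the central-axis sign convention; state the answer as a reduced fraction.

98/27

N_ring = 27 + 2·22 = 71
27(ω_s−ω_c) = −71(ω_r−ω_c),  ω_r=0, ω_c=1
ω_s = 1 − (71/27)(0−1) = 98/27
ω_s/ω_c = 98/27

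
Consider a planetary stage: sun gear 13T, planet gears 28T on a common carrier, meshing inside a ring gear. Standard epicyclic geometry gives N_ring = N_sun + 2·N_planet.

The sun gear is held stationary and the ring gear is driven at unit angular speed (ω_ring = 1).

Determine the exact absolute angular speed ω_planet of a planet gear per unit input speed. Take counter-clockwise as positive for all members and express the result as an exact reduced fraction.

69/56

N_ring = 13 + 2·28 = 69
13(ω_s−ω_c) = −69(ω_r−ω_c),  ω_s=0, ω_r=1
13(0−ω_c) = −69(1−ω_c)  ⇒  82ω_c = 69  ⇒  ω_c = 69/82
sun–planet: 13·(0−69/82) = −28·(ω_p−ω_c)  ⇒  ω_p−ω_c = −(13/28)·(-69/82) = 897/2296
ω_p = 69/82 + 897/2296 = 69/56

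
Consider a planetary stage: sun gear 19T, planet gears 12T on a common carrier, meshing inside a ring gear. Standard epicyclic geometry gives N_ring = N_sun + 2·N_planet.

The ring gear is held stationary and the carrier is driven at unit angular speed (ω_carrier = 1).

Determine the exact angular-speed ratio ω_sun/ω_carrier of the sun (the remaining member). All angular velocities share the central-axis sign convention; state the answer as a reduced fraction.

N_ring = 19 + 2·12 = 43
19(ω_s−ω_c) = −43(ω_r−ω_c),  ω_r=0, ω_c=1
ω_s = 1 − (43/19)(0−1) = 62/19
ω_s/ω_c = 62/19

62/19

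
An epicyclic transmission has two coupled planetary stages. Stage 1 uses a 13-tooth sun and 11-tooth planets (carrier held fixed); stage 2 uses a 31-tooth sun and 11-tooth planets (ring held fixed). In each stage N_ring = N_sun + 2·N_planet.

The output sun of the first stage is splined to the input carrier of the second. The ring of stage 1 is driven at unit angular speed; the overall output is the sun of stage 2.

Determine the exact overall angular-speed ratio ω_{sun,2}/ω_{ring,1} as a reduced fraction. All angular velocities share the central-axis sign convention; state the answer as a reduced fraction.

-2940/403

Stage 1: N_ring = 13 + 2·11 = 35
Stage 1: 13(ω_s−ω_c) = −35(ω_r−ω_c),  ω_c=0, ω_r=1
Stage 1: ω_s = 0 − (35/13)(1−0) = -35/13
  ⇒ ω_s¹/ω_r¹ = -35/13
Stage 2: N_ring = 31 + 2·11 = 53
Stage 2: 31(ω_s−ω_c) = −53(ω_r−ω_c),  ω_r=0, ω_c=1
Stage 2: ω_s = 1 − (53/31)(0−1) = 84/31
  ⇒ ω_s²/ω_c² = 84/31
Coupling ω_c² = ω_s¹ ⇒ overall = -35/13 × 84/31 = -2940/403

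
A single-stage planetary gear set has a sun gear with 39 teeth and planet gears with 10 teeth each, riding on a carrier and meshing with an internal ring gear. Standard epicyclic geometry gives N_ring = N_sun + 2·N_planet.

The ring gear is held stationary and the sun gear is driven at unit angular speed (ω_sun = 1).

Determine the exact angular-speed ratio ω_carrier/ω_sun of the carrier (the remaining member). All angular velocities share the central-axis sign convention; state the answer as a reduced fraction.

N_ring = 39 + 2·10 = 59
39(ω_s−ω_c) = −59(ω_r−ω_c),  ω_r=0, ω_s=1
39(1−ω_c) = −59(0−ω_c)  ⇒  98ω_c = 39  ⇒  ω_c = 39/98
ω_c/ω_s = 39/98

39/98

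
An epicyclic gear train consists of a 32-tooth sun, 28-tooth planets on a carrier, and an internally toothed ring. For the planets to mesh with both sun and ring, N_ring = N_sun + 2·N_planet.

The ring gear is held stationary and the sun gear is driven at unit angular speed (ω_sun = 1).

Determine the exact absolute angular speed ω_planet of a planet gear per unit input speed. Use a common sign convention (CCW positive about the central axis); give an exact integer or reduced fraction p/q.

N_ring = 32 + 2·28 = 88
32(ω_s−ω_c) = −88(ω_r−ω_c),  ω_r=0, ω_s=1
32(1−ω_c) = −88(0−ω_c)  ⇒  120ω_c = 32  ⇒  ω_c = 4/15
sun–planet: 32·(1−4/15) = −28·(ω_p−ω_c)  ⇒  ω_p−ω_c = −(32/28)·(11/15) = -88/105
ω_p = 4/15 − 88/105 = -4/7

-4/7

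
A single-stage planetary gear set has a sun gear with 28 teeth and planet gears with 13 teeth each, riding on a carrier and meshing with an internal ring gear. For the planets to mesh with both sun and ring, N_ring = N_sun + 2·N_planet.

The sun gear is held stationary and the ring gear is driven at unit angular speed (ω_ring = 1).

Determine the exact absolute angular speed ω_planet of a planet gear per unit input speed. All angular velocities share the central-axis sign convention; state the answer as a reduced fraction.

N_ring = 28 + 2·13 = 54
28(ω_s−ω_c) = −54(ω_r−ω_c),  ω_s=0, ω_r=1
28(0−ω_c) = −54(1−ω_c)  ⇒  82ω_c = 54  ⇒  ω_c = 27/41
sun–planet: 28·(0−27/41) = −13·(ω_p−ω_c)  ⇒  ω_p−ω_c = −(28/13)·(-27/41) = 756/533
ω_p = 27/41 + 756/533 = 27/13

27/13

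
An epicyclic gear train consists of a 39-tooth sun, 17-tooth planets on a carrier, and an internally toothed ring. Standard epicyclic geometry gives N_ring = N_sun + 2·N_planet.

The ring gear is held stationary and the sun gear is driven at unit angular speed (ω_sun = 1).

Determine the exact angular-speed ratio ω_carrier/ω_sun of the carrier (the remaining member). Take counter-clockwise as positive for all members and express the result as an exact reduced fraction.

39/112

N_ring = 39 + 2·17 = 73
39(ω_s−ω_c) = −73(ω_r−ω_c),  ω_r=0, ω_s=1
39(1−ω_c) = −73(0−ω_c)  ⇒  112ω_c = 39  ⇒  ω_c = 39/112
ω_c/ω_s = 39/112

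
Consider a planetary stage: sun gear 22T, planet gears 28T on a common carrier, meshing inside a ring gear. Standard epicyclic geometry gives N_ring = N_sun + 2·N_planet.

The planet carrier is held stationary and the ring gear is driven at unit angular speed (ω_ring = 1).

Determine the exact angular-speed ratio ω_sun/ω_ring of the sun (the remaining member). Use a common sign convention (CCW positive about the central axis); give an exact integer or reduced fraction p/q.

N_ring = 22 + 2·28 = 78
22(ω_s−ω_c) = −78(ω_r−ω_c),  ω_c=0, ω_r=1
ω_s = 0 − (78/22)(1−0) = -39/11
ω_s/ω_r = -39/11

-39/11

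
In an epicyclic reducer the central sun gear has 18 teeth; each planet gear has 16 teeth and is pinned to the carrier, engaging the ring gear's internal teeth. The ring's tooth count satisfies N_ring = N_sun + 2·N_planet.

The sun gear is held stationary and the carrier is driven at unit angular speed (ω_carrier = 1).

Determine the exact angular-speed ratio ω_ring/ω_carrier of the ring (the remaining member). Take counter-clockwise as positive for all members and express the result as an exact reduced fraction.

34/25

N_ring = 18 + 2·16 = 50
18(ω_s−ω_c) = −50(ω_r−ω_c),  ω_s=0, ω_c=1
ω_r = 1 − (18/50)(0−1) = 34/25
ω_r/ω_c = 34/25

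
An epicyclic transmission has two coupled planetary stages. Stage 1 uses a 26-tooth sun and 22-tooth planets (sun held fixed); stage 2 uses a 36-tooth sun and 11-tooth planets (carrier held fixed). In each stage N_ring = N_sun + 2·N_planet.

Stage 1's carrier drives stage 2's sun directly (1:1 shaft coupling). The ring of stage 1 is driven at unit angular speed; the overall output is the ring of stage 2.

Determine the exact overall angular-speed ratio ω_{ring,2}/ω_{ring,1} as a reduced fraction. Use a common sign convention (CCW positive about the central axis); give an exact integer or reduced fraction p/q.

Stage 1: N_ring = 26 + 2·22 = 70
Stage 1: 26(ω_s−ω_c) = −70(ω_r−ω_c),  ω_s=0, ω_r=1
Stage 1: 26(0−ω_c) = −70(1−ω_c)  ⇒  96ω_c = 70  ⇒  ω_c = 35/48
  ⇒ ω_c¹/ω_r¹ = 35/48
Stage 2: N_ring = 36 + 2·11 = 58
Stage 2: 36(ω_s−ω_c) = −58(ω_r−ω_c),  ω_c=0, ω_s=1
Stage 2: ω_r = 0 − (36/58)(1−0) = -18/29
  ⇒ ω_r²/ω_s² = -18/29
Coupling ω_s² = ω_c¹ ⇒ overall = 35/48 × -18/29 = -105/232

-105/232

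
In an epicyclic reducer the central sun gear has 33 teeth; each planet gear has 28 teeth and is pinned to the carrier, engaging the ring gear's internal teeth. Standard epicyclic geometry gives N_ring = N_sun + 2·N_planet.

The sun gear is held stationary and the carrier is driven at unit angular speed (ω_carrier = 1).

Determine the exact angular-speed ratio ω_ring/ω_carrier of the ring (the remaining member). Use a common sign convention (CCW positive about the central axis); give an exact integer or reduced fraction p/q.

122/89

N_ring = 33 + 2·28 = 89
33(ω_s−ω_c) = −89(ω_r−ω_c),  ω_s=0, ω_c=1
ω_r = 1 − (33/89)(0−1) = 122/89
ω_r/ω_c = 122/89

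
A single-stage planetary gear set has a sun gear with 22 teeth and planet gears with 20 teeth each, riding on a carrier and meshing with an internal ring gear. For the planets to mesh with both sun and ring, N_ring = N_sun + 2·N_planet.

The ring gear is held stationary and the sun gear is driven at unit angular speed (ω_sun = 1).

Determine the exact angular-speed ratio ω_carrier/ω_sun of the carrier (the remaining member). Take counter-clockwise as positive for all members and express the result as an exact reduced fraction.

N_ring = 22 + 2·20 = 62
22(ω_s−ω_c) = −62(ω_r−ω_c),  ω_r=0, ω_s=1
22(1−ω_c) = −62(0−ω_c)  ⇒  84ω_c = 22  ⇒  ω_c = 11/42
ω_c/ω_s = 11/42

11/42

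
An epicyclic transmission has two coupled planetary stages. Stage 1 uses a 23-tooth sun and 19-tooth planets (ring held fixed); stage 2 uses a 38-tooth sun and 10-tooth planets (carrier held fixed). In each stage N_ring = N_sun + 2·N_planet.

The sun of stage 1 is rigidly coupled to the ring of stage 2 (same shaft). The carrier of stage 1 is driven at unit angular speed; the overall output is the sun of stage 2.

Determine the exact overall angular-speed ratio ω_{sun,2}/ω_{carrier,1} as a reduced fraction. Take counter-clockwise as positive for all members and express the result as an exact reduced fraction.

Stage 1: N_ring = 23 + 2·19 = 61
Stage 1: 23(ω_s−ω_c) = −61(ω_r−ω_c),  ω_r=0, ω_c=1
Stage 1: ω_s = 1 − (61/23)(0−1) = 84/23
  ⇒ ω_s¹/ω_c¹ = 84/23
Stage 2: N_ring = 38 + 2·10 = 58
Stage 2: 38(ω_s−ω_c) = −58(ω_r−ω_c),  ω_c=0, ω_r=1
Stage 2: ω_s = 0 − (58/38)(1−0) = -29/19
  ⇒ ω_s²/ω_r² = -29/19
Coupling ω_r² = ω_s¹ ⇒ overall = 84/23 × -29/19 = -2436/437

-2436/437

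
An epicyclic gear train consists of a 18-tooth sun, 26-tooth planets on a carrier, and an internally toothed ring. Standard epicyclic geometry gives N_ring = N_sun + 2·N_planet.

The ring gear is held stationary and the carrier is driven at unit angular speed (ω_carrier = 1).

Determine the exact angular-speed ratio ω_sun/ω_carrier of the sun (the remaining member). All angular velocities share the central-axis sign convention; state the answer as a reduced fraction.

N_ring = 18 + 2·26 = 70
18(ω_s−ω_c) = −70(ω_r−ω_c),  ω_r=0, ω_c=1
ω_s = 1 − (70/18)(0−1) = 44/9
ω_s/ω_c = 44/9

44/9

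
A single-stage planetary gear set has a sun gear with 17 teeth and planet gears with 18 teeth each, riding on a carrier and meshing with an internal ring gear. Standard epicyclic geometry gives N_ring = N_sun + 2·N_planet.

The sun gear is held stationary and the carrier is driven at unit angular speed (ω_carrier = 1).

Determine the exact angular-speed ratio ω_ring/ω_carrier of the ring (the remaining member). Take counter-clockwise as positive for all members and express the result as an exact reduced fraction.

70/53

N_ring = 17 + 2·18 = 53
17(ω_s−ω_c) = −53(ω_r−ω_c),  ω_s=0, ω_c=1
ω_r = 1 − (17/53)(0−1) = 70/53
ω_r/ω_c = 70/53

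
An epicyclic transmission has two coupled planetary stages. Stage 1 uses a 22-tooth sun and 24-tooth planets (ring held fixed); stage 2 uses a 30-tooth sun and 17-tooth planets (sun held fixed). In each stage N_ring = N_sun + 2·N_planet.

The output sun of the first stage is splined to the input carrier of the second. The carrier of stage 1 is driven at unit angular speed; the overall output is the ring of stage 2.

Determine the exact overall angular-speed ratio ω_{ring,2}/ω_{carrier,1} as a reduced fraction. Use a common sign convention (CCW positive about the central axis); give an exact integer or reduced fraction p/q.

Stage 1: N_ring = 22 + 2·24 = 70
Stage 1: 22(ω_s−ω_c) = −70(ω_r−ω_c),  ω_r=0, ω_c=1
Stage 1: ω_s = 1 − (70/22)(0−1) = 46/11
  ⇒ ω_s¹/ω_c¹ = 46/11
Stage 2: N_ring = 30 + 2·17 = 64
Stage 2: 30(ω_s−ω_c) = −64(ω_r−ω_c),  ω_s=0, ω_c=1
Stage 2: ω_r = 1 − (30/64)(0−1) = 47/32
  ⇒ ω_r²/ω_c² = 47/32
Coupling ω_c² = ω_s¹ ⇒ overall = 46/11 × 47/32 = 1081/176

1081/176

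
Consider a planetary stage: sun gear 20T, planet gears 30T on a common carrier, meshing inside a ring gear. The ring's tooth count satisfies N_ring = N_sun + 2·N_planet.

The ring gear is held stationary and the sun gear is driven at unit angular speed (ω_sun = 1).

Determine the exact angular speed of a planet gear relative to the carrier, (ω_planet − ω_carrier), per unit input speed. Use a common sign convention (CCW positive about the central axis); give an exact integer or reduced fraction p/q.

N_ring = 20 + 2·30 = 80
20(ω_s−ω_c) = −80(ω_r−ω_c),  ω_r=0, ω_s=1
20(1−ω_c) = −80(0−ω_c)  ⇒  100ω_c = 20  ⇒  ω_c = 1/5
sun–planet: 20·(1−1/5) = −30·(ω_p−ω_c)  ⇒  ω_p−ω_c = −(20/30)·(4/5) = -8/15

-8/15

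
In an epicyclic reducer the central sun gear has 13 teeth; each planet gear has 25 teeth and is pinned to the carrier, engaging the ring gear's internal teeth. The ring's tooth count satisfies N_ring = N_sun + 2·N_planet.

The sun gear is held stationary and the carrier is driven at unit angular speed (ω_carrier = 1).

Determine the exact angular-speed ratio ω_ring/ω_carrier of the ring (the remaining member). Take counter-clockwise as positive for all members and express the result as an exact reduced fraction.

N_ring = 13 + 2·25 = 63
13(ω_s−ω_c) = −63(ω_r−ω_c),  ω_s=0, ω_c=1
ω_r = 1 − (13/63)(0−1) = 76/63
ω_r/ω_c = 76/63

76/63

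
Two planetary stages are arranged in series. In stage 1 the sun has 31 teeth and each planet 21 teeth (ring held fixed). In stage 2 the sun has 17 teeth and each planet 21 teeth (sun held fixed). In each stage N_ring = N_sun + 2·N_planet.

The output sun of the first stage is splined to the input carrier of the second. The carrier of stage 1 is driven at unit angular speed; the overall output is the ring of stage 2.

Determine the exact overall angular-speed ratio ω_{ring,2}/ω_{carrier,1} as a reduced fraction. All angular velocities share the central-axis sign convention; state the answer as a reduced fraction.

Stage 1: N_ring = 31 + 2·21 = 73
Stage 1: 31(ω_s−ω_c) = −73(ω_r−ω_c),  ω_r=0, ω_c=1
Stage 1: ω_s = 1 − (73/31)(0−1) = 104/31
  ⇒ ω_s¹/ω_c¹ = 104/31
Stage 2: N_ring = 17 + 2·21 = 59
Stage 2: 17(ω_s−ω_c) = −59(ω_r−ω_c),  ω_s=0, ω_c=1
Stage 2: ω_r = 1 − (17/59)(0−1) = 76/59
  ⇒ ω_r²/ω_c² = 76/59
Coupling ω_c² = ω_s¹ ⇒ overall = 104/31 × 76/59 = 7904/1829

7904/1829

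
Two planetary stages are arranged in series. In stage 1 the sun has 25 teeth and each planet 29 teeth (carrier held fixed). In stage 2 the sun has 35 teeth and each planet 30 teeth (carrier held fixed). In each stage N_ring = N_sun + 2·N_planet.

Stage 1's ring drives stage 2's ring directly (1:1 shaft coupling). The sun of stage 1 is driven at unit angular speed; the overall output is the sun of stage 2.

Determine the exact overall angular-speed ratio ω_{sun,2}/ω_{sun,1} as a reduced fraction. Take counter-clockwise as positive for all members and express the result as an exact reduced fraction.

475/581

Stage 1: N_ring = 25 + 2·29 = 83
Stage 1: 25(ω_s−ω_c) = −83(ω_r−ω_c),  ω_c=0, ω_s=1
Stage 1: ω_r = 0 − (25/83)(1−0) = -25/83
  ⇒ ω_r¹/ω_s¹ = -25/83
Stage 2: N_ring = 35 + 2·30 = 95
Stage 2: 35(ω_s−ω_c) = −95(ω_r−ω_c),  ω_c=0, ω_r=1
Stage 2: ω_s = 0 − (95/35)(1−0) = -19/7
  ⇒ ω_s²/ω_r² = -19/7
Coupling ω_r² = ω_r¹ ⇒ overall = -25/83 × -19/7 = 475/581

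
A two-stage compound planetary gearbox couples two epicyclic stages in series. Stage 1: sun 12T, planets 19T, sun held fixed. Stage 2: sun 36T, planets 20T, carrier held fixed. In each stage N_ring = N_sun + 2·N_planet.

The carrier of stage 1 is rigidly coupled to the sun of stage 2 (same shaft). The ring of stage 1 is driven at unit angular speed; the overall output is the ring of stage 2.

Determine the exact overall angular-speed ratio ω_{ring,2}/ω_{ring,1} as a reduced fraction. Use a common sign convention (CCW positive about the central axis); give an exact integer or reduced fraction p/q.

-225/589

Stage 1: N_ring = 12 + 2·19 = 50
Stage 1: 12(ω_s−ω_c) = −50(ω_r−ω_c),  ω_s=0, ω_r=1
Stage 1: 12(0−ω_c) = −50(1−ω_c)  ⇒  62ω_c = 50  ⇒  ω_c = 25/31
  ⇒ ω_c¹/ω_r¹ = 25/31
Stage 2: N_ring = 36 + 2·20 = 76
Stage 2: 36(ω_s−ω_c) = −76(ω_r−ω_c),  ω_c=0, ω_s=1
Stage 2: ω_r = 0 − (36/76)(1−0) = -9/19
  ⇒ ω_r²/ω_s² = -9/19
Coupling ω_s² = ω_c¹ ⇒ overall = 25/31 × -9/19 = -225/589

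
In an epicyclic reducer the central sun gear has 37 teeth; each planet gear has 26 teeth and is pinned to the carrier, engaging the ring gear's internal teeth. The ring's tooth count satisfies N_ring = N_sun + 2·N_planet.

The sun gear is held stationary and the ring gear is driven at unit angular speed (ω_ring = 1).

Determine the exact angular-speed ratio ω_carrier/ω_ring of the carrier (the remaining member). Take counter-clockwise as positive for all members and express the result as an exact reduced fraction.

N_ring = 37 + 2·26 = 89
37(ω_s−ω_c) = −89(ω_r−ω_c),  ω_s=0, ω_r=1
37(0−ω_c) = −89(1−ω_c)  ⇒  126ω_c = 89  ⇒  ω_c = 89/126
ω_c/ω_r = 89/126

89/126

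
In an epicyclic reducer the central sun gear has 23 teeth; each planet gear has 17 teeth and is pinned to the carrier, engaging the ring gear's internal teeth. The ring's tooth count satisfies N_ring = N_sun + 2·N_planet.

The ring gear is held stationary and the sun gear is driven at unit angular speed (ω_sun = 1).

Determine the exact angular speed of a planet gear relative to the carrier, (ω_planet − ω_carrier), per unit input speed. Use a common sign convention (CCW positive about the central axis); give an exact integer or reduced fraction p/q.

-1311/1360

N_ring = 23 + 2·17 = 57
23(ω_s−ω_c) = −57(ω_r−ω_c),  ω_r=0, ω_s=1
23(1−ω_c) = −57(0−ω_c)  ⇒  80ω_c = 23  ⇒  ω_c = 23/80
sun–planet: 23·(1−23/80) = −17·(ω_p−ω_c)  ⇒  ω_p−ω_c = −(23/17)·(57/80) = -1311/1360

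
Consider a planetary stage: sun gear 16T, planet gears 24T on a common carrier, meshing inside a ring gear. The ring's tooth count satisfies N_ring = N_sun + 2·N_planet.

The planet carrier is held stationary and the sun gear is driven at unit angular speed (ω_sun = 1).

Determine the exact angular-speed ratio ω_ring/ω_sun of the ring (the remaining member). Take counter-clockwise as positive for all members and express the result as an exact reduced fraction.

N_ring = 16 + 2·24 = 64
16(ω_s−ω_c) = −64(ω_r−ω_c),  ω_c=0, ω_s=1
ω_r = 0 − (16/64)(1−0) = -1/4
ω_r/ω_s = -1/4

-1/4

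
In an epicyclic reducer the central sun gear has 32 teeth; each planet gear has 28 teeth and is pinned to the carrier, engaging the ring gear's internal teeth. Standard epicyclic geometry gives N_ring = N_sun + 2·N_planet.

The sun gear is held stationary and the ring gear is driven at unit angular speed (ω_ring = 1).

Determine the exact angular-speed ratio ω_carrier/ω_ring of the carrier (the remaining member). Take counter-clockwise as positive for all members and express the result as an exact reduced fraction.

N_ring = 32 + 2·28 = 88
32(ω_s−ω_c) = −88(ω_r−ω_c),  ω_s=0, ω_r=1
32(0−ω_c) = −88(1−ω_c)  ⇒  120ω_c = 88  ⇒  ω_c = 11/15
ω_c/ω_r = 11/15

11/15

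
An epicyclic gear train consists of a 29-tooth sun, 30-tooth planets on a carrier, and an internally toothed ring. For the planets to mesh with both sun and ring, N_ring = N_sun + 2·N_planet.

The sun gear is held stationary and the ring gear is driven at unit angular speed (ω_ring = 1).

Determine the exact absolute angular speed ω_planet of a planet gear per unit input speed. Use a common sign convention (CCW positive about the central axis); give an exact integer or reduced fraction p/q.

89/60

N_ring = 29 + 2·30 = 89
29(ω_s−ω_c) = −89(ω_r−ω_c),  ω_s=0, ω_r=1
29(0−ω_c) = −89(1−ω_c)  ⇒  118ω_c = 89  ⇒  ω_c = 89/118
sun–planet: 29·(0−89/118) = −30·(ω_p−ω_c)  ⇒  ω_p−ω_c = −(29/30)·(-89/118) = 2581/3540
ω_p = 89/118 + 2581/3540 = 89/60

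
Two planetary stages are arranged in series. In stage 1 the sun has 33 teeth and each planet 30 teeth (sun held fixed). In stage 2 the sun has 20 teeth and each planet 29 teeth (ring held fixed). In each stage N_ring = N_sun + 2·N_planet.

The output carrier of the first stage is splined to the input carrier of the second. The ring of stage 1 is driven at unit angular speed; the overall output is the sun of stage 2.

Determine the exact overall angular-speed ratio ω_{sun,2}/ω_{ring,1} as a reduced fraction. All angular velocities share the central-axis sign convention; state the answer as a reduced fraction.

Stage 1: N_ring = 33 + 2·30 = 93
Stage 1: 33(ω_s−ω_c) = −93(ω_r−ω_c),  ω_s=0, ω_r=1
Stage 1: 33(0−ω_c) = −93(1−ω_c)  ⇒  126ω_c = 93  ⇒  ω_c = 31/42
  ⇒ ω_c¹/ω_r¹ = 31/42
Stage 2: N_ring = 20 + 2·29 = 78
Stage 2: 20(ω_s−ω_c) = −78(ω_r−ω_c),  ω_r=0, ω_c=1
Stage 2: ω_s = 1 − (78/20)(0−1) = 49/10
  ⇒ ω_s²/ω_c² = 49/10
Coupling ω_c² = ω_c¹ ⇒ overall = 31/42 × 49/10 = 217/60

217/60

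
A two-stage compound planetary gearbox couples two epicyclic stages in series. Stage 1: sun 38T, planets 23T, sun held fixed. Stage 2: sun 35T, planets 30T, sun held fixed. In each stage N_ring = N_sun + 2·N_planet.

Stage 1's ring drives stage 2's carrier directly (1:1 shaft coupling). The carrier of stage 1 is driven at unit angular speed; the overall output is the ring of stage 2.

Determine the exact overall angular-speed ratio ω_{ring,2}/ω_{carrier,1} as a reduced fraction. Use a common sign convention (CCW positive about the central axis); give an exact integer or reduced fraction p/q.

793/399

Stage 1: N_ring = 38 + 2·23 = 84
Stage 1: 38(ω_s−ω_c) = −84(ω_r−ω_c),  ω_s=0, ω_c=1
Stage 1: ω_r = 1 − (38/84)(0−1) = 61/42
  ⇒ ω_r¹/ω_c¹ = 61/42
Stage 2: N_ring = 35 + 2·30 = 95
Stage 2: 35(ω_s−ω_c) = −95(ω_r−ω_c),  ω_s=0, ω_c=1
Stage 2: ω_r = 1 − (35/95)(0−1) = 26/19
  ⇒ ω_r²/ω_c² = 26/19
Coupling ω_c² = ω_r¹ ⇒ overall = 61/42 × 26/19 = 793/399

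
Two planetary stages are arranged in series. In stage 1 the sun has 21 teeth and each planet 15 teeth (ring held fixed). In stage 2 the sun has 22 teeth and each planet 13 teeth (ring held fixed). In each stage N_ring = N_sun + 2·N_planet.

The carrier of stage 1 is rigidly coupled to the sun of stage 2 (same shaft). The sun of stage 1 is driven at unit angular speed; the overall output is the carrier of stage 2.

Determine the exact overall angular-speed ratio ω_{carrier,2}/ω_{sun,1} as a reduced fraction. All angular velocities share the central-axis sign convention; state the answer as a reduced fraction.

11/120

Stage 1: N_ring = 21 + 2·15 = 51
Stage 1: 21(ω_s−ω_c) = −51(ω_r−ω_c),  ω_r=0, ω_s=1
Stage 1: 21(1−ω_c) = −51(0−ω_c)  ⇒  72ω_c = 21  ⇒  ω_c = 7/24
  ⇒ ω_c¹/ω_s¹ = 7/24
Stage 2: N_ring = 22 + 2·13 = 48
Stage 2: 22(ω_s−ω_c) = −48(ω_r−ω_c),  ω_r=0, ω_s=1
Stage 2: 22(1−ω_c) = −48(0−ω_c)  ⇒  70ω_c = 22  ⇒  ω_c = 11/35
  ⇒ ω_c²/ω_s² = 11/35
Coupling ω_s² = ω_c¹ ⇒ overall = 7/24 × 11/35 = 11/120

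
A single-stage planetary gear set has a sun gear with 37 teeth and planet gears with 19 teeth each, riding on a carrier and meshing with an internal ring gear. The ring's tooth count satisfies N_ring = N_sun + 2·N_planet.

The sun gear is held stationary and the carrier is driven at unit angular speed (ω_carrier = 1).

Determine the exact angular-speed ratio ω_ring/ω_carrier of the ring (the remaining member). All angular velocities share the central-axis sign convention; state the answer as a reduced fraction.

N_ring = 37 + 2·19 = 75
37(ω_s−ω_c) = −75(ω_r−ω_c),  ω_s=0, ω_c=1
ω_r = 1 − (37/75)(0−1) = 112/75
ω_r/ω_c = 112/75

112/75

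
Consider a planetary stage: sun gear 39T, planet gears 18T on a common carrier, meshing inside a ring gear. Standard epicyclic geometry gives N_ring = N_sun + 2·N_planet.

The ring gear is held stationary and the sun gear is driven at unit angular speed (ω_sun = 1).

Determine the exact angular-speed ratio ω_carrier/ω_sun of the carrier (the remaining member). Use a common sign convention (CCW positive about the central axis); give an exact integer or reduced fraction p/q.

13/38

N_ring = 39 + 2·18 = 75
39(ω_s−ω_c) = −75(ω_r−ω_c),  ω_r=0, ω_s=1
39(1−ω_c) = −75(0−ω_c)  ⇒  114ω_c = 39  ⇒  ω_c = 13/38
ω_c/ω_s = 13/38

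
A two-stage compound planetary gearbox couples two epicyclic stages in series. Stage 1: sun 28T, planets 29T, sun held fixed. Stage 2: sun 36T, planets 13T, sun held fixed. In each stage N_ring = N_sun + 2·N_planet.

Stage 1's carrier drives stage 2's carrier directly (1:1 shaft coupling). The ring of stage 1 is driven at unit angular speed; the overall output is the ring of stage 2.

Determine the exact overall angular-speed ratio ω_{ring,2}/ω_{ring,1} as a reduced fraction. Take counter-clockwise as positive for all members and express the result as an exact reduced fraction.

2107/1767

Stage 1: N_ring = 28 + 2·29 = 86
Stage 1: 28(ω_s−ω_c) = −86(ω_r−ω_c),  ω_s=0, ω_r=1
Stage 1: 28(0−ω_c) = −86(1−ω_c)  ⇒  114ω_c = 86  ⇒  ω_c = 43/57
  ⇒ ω_c¹/ω_r¹ = 43/57
Stage 2: N_ring = 36 + 2·13 = 62
Stage 2: 36(ω_s−ω_c) = −62(ω_r−ω_c),  ω_s=0, ω_c=1
Stage 2: ω_r = 1 − (36/62)(0−1) = 49/31
  ⇒ ω_r²/ω_c² = 49/31
Coupling ω_c² = ω_c¹ ⇒ overall = 43/57 × 49/31 = 2107/1767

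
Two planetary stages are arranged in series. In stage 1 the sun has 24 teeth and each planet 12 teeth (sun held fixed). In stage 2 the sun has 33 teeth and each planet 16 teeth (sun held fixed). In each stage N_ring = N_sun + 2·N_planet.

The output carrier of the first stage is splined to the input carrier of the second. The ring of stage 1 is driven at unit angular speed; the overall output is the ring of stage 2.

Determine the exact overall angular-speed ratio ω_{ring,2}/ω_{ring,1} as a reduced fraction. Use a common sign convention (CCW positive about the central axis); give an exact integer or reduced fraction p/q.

196/195

Stage 1: N_ring = 24 + 2·12 = 48
Stage 1: 24(ω_s−ω_c) = −48(ω_r−ω_c),  ω_s=0, ω_r=1
Stage 1: 24(0−ω_c) = −48(1−ω_c)  ⇒  72ω_c = 48  ⇒  ω_c = 2/3
  ⇒ ω_c¹/ω_r¹ = 2/3
Stage 2: N_ring = 33 + 2·16 = 65
Stage 2: 33(ω_s−ω_c) = −65(ω_r−ω_c),  ω_s=0, ω_c=1
Stage 2: ω_r = 1 − (33/65)(0−1) = 98/65
  ⇒ ω_r²/ω_c² = 98/65
Coupling ω_c² = ω_c¹ ⇒ overall = 2/3 × 98/65 = 196/195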